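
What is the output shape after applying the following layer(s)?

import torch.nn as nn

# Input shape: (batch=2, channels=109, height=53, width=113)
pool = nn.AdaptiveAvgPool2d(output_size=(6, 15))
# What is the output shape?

Input shape: (2, 109, 53, 113)
Output shape: (2, 109, 6, 15)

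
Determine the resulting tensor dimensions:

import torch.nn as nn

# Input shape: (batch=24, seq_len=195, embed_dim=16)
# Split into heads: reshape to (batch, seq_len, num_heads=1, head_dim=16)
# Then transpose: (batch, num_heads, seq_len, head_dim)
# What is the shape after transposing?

Input shape: (24, 195, 16)
  -> after reshape: (24, 195, 1, 16)
Output shape: (24, 1, 195, 16)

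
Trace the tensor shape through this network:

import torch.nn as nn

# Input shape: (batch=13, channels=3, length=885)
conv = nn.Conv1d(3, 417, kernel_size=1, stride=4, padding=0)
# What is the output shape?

Input shape: (13, 3, 885)
Output shape: (13, 417, 222)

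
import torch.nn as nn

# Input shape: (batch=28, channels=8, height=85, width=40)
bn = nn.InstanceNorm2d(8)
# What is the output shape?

Input shape: (28, 8, 85, 40)
Output shape: (28, 8, 85, 40)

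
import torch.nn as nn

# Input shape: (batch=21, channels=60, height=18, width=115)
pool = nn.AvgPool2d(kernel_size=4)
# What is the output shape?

Input shape: (21, 60, 18, 115)
Output shape: (21, 60, 4, 28)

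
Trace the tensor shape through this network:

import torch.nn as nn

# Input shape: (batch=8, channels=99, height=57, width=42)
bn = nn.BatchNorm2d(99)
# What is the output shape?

Input shape: (8, 99, 57, 42)
Output shape: (8, 99, 57, 42)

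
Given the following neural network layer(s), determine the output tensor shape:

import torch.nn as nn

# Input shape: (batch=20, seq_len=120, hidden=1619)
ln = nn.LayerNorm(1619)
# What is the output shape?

Input shape: (20, 120, 1619)
Output shape: (20, 120, 1619)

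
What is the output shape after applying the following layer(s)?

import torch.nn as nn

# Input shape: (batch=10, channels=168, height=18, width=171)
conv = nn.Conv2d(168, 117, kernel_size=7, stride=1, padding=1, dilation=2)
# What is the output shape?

Input shape: (10, 168, 18, 171)
Output shape: (10, 117, 8, 161)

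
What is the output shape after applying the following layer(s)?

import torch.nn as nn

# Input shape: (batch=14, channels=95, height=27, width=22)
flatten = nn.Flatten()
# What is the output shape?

Input shape: (14, 95, 27, 22)
Output shape: (14, 56430)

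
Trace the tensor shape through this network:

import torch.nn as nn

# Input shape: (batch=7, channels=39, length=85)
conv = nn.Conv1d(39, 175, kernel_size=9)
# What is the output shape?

Input shape: (7, 39, 85)
Output shape: (7, 175, 77)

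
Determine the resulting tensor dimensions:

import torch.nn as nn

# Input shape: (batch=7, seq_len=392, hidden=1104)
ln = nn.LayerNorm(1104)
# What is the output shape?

Input shape: (7, 392, 1104)
Output shape: (7, 392, 1104)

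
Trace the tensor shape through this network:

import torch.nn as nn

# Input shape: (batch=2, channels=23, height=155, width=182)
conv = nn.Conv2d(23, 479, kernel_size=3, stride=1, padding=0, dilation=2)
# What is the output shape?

Input shape: (2, 23, 155, 182)
Output shape: (2, 479, 151, 178)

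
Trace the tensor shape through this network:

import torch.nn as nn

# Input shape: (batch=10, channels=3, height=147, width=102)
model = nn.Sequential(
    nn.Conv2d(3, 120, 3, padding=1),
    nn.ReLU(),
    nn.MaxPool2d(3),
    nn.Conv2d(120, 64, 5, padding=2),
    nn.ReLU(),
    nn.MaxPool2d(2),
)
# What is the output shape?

Input shape: (10, 3, 147, 102)
  -> after first Conv2d: (10, 120, 147, 102)
  -> after first MaxPool2d: (10, 120, 49, 34)
  -> after second Conv2d: (10, 64, 49, 34)
Output shape: (10, 64, 24, 17)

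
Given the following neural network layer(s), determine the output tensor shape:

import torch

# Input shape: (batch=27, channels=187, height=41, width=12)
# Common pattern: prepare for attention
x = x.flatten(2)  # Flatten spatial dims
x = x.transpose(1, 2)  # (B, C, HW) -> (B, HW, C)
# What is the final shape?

Input shape: (27, 187, 41, 12)
  -> after flatten(2): (27, 187, 492)
Output shape: (27, 492, 187)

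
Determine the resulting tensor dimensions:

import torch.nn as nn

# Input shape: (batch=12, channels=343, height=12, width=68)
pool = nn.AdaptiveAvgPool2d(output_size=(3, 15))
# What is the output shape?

Input shape: (12, 343, 12, 68)
Output shape: (12, 343, 3, 15)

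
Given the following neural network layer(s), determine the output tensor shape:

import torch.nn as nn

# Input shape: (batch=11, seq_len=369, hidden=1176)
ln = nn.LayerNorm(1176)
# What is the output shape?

Input shape: (11, 369, 1176)
Output shape: (11, 369, 1176)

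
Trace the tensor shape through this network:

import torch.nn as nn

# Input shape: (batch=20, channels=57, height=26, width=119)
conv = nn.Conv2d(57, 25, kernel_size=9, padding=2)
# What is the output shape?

Input shape: (20, 57, 26, 119)
Output shape: (20, 25, 22, 115)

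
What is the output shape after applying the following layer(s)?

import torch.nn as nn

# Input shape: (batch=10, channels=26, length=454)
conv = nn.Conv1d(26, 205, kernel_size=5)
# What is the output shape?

Input shape: (10, 26, 454)
Output shape: (10, 205, 450)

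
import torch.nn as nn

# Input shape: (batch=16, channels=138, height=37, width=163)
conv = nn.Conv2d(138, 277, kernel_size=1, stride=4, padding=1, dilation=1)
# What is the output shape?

Input shape: (16, 138, 37, 163)
Output shape: (16, 277, 10, 42)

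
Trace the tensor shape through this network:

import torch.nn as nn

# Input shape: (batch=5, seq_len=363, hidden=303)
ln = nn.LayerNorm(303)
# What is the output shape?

Input shape: (5, 363, 303)
Output shape: (5, 363, 303)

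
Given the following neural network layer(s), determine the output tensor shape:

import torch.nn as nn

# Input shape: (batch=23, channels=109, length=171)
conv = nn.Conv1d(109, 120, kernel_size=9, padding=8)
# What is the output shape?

Input shape: (23, 109, 171)
Output shape: (23, 120, 179)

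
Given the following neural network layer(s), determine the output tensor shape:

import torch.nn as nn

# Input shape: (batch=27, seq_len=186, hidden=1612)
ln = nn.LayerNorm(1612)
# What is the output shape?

Input shape: (27, 186, 1612)
Output shape: (27, 186, 1612)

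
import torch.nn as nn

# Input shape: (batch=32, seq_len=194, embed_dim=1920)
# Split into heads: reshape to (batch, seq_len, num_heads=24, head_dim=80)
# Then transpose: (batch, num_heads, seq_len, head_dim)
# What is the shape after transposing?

Input shape: (32, 194, 1920)
  -> after reshape: (32, 194, 24, 80)
Output shape: (32, 24, 194, 80)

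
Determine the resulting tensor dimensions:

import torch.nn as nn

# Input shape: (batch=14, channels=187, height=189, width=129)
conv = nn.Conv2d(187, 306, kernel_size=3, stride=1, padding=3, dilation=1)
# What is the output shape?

Input shape: (14, 187, 189, 129)
Output shape: (14, 306, 193, 133)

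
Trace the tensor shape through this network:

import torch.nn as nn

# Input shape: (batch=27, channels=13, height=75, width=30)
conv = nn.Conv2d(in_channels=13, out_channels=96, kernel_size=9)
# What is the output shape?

Input shape: (27, 13, 75, 30)
Output shape: (27, 96, 67, 22)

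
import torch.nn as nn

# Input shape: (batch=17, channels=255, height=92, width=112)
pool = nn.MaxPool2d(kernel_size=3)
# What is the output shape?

Input shape: (17, 255, 92, 112)
Output shape: (17, 255, 30, 37)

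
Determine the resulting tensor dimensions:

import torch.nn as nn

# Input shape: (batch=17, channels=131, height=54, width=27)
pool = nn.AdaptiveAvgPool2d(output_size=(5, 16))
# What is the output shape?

Input shape: (17, 131, 54, 27)
Output shape: (17, 131, 5, 16)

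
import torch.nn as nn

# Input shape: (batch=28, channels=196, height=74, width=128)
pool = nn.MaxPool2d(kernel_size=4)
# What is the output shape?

Input shape: (28, 196, 74, 128)
Output shape: (28, 196, 18, 32)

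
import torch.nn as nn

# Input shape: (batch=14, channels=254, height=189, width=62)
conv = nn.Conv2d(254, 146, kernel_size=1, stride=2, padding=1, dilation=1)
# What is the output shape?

Input shape: (14, 254, 189, 62)
Output shape: (14, 146, 96, 32)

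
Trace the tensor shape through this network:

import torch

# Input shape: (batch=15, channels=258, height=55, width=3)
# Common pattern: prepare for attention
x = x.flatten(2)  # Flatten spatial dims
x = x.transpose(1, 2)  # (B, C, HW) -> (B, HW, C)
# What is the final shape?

Input shape: (15, 258, 55, 3)
  -> after flatten(2): (15, 258, 165)
Output shape: (15, 165, 258)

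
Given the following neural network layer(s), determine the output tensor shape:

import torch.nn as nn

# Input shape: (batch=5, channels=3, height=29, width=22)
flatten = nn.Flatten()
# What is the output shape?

Input shape: (5, 3, 29, 22)
Output shape: (5, 1914)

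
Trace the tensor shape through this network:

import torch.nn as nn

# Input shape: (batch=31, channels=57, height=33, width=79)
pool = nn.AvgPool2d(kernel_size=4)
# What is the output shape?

Input shape: (31, 57, 33, 79)
Output shape: (31, 57, 8, 19)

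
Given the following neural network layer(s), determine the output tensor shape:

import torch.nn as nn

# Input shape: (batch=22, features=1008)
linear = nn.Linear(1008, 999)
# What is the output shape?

Input shape: (22, 1008)
Output shape: (22, 999)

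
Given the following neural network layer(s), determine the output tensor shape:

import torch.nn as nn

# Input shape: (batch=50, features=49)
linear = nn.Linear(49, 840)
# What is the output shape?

Input shape: (50, 49)
Output shape: (50, 840)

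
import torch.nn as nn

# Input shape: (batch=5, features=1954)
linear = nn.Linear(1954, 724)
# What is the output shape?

Input shape: (5, 1954)
Output shape: (5, 724)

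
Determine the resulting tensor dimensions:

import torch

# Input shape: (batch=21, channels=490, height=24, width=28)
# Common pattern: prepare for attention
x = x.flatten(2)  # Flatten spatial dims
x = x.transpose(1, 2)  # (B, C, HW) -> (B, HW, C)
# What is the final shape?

Input shape: (21, 490, 24, 28)
  -> after flatten(2): (21, 490, 672)
Output shape: (21, 672, 490)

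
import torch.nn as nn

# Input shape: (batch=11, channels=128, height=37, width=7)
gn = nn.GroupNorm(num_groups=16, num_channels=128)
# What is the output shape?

Input shape: (11, 128, 37, 7)
Output shape: (11, 128, 37, 7)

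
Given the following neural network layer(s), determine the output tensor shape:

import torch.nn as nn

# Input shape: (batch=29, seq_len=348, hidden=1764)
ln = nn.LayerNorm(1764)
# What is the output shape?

Input shape: (29, 348, 1764)
Output shape: (29, 348, 1764)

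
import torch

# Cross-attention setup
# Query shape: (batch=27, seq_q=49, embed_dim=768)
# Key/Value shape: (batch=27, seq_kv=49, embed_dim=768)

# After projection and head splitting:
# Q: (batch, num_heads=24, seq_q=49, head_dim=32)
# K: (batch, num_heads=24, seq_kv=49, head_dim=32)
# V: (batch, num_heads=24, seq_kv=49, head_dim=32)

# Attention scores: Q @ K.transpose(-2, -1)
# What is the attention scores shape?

Input shape: (27, 49, 768)
Output shape: (27, 24, 49, 49)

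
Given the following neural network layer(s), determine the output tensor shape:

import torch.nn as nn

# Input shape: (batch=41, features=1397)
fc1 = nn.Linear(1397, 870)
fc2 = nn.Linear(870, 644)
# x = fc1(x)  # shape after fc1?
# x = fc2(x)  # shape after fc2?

Input shape: (41, 1397)
  -> after fc1: (41, 870)
Output shape: (41, 644)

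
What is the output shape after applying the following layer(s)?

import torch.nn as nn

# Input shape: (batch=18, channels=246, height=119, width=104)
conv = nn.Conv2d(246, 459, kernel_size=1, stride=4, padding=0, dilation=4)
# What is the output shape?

Input shape: (18, 246, 119, 104)
Output shape: (18, 459, 30, 26)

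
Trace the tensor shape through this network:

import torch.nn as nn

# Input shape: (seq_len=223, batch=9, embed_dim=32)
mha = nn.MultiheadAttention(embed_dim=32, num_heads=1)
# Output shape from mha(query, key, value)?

Input shape: (223, 9, 32)
Output shape: (223, 9, 32)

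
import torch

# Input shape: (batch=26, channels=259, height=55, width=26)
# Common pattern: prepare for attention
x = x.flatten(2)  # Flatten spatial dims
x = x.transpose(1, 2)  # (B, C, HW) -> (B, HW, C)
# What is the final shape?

Input shape: (26, 259, 55, 26)
  -> after flatten(2): (26, 259, 1430)
Output shape: (26, 1430, 259)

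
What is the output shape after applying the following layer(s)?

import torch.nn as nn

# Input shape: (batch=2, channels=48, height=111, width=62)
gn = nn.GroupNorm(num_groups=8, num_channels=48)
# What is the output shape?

Input shape: (2, 48, 111, 62)
Output shape: (2, 48, 111, 62)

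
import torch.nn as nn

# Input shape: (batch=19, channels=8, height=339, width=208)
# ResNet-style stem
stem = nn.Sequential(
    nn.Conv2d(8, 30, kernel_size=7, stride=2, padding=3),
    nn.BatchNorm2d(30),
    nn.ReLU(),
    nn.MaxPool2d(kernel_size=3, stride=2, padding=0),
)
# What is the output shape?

Input shape: (19, 8, 339, 208)
  -> after Conv2d 7x7 stride=2: (19, 30, 170, 104)
Output shape: (19, 30, 84, 51)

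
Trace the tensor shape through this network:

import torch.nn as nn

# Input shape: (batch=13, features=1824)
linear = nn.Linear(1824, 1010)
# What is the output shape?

Input shape: (13, 1824)
Output shape: (13, 1010)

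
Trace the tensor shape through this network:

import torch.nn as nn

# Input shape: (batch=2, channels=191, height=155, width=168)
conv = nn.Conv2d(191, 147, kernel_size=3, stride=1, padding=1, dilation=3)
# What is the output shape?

Input shape: (2, 191, 155, 168)
Output shape: (2, 147, 151, 164)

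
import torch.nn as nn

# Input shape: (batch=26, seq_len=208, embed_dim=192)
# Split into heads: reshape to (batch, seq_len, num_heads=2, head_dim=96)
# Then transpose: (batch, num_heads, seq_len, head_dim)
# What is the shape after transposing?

Input shape: (26, 208, 192)
  -> after reshape: (26, 208, 2, 96)
Output shape: (26, 2, 208, 96)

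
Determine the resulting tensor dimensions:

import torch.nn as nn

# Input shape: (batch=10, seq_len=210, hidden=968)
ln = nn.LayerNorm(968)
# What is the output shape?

Input shape: (10, 210, 968)
Output shape: (10, 210, 968)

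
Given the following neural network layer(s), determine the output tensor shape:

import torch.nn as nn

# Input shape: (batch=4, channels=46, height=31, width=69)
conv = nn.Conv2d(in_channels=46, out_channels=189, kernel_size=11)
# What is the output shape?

Input shape: (4, 46, 31, 69)
Output shape: (4, 189, 21, 59)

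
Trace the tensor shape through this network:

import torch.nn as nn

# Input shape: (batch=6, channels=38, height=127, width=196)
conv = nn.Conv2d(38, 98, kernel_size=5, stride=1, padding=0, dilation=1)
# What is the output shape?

Input shape: (6, 38, 127, 196)
Output shape: (6, 98, 123, 192)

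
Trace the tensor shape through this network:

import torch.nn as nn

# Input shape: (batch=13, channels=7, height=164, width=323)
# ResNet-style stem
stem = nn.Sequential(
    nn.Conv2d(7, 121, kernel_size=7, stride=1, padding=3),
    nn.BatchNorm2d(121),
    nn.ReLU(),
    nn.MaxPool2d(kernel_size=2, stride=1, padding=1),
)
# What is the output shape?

Input shape: (13, 7, 164, 323)
  -> after Conv2d 7x7 stride=1: (13, 121, 164, 323)
Output shape: (13, 121, 165, 324)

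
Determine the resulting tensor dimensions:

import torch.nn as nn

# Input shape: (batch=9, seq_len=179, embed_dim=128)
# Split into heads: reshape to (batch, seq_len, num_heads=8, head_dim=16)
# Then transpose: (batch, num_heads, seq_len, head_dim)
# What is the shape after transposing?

Input shape: (9, 179, 128)
  -> after reshape: (9, 179, 8, 16)
Output shape: (9, 8, 179, 16)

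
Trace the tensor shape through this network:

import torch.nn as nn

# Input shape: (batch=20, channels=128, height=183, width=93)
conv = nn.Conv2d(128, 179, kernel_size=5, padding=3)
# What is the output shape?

Input shape: (20, 128, 183, 93)
Output shape: (20, 179, 185, 95)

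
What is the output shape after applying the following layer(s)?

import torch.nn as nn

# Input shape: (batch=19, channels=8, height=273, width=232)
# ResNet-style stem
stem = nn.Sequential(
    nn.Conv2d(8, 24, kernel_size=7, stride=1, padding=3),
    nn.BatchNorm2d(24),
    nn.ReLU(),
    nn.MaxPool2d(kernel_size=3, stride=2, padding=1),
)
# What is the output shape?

Input shape: (19, 8, 273, 232)
  -> after Conv2d 7x7 stride=1: (19, 24, 273, 232)
Output shape: (19, 24, 137, 116)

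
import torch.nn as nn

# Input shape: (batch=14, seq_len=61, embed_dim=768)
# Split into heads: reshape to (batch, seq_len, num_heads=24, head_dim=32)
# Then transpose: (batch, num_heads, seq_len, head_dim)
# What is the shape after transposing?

Input shape: (14, 61, 768)
  -> after reshape: (14, 61, 24, 32)
Output shape: (14, 24, 61, 32)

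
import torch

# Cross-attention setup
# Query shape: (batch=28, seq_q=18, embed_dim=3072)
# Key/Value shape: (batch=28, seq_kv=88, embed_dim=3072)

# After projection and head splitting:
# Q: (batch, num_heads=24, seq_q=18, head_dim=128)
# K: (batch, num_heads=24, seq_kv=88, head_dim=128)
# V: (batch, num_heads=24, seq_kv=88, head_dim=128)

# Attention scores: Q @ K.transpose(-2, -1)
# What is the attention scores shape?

Input shape: (28, 18, 3072)
Output shape: (28, 24, 18, 88)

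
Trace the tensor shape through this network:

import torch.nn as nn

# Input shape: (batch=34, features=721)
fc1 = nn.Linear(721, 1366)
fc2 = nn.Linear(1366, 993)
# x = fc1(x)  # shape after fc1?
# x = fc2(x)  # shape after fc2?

Input shape: (34, 721)
  -> after fc1: (34, 1366)
Output shape: (34, 993)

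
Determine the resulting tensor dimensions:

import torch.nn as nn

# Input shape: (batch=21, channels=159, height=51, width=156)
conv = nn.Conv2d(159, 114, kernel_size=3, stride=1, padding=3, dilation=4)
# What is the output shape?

Input shape: (21, 159, 51, 156)
Output shape: (21, 114, 49, 154)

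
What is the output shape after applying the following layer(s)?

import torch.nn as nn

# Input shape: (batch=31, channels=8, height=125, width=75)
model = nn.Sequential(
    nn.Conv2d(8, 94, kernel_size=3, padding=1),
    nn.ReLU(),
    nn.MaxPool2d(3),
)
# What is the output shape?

Input shape: (31, 8, 125, 75)
  -> after Conv2d: (31, 94, 125, 75)
  -> after ReLU: (31, 94, 125, 75)
Output shape: (31, 94, 41, 25)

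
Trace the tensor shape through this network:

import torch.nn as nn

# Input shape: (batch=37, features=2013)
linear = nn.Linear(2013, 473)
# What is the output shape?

Input shape: (37, 2013)
Output shape: (37, 473)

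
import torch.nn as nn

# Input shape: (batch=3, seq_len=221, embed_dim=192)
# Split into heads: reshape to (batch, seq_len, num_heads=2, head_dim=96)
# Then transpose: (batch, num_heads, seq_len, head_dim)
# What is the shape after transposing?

Input shape: (3, 221, 192)
  -> after reshape: (3, 221, 2, 96)
Output shape: (3, 2, 221, 96)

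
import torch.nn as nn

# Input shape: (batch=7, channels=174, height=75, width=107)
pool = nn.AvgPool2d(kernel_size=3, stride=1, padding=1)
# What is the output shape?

Input shape: (7, 174, 75, 107)
Output shape: (7, 174, 75, 107)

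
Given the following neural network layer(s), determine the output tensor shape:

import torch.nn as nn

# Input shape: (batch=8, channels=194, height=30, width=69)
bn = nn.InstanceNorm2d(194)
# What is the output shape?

Input shape: (8, 194, 30, 69)
Output shape: (8, 194, 30, 69)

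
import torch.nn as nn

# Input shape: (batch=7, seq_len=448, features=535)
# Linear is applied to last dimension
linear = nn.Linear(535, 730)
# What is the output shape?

Input shape: (7, 448, 535)
Output shape: (7, 448, 730)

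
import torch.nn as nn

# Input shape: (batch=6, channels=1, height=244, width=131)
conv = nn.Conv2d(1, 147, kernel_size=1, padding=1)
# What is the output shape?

Input shape: (6, 1, 244, 131)
Output shape: (6, 147, 246, 133)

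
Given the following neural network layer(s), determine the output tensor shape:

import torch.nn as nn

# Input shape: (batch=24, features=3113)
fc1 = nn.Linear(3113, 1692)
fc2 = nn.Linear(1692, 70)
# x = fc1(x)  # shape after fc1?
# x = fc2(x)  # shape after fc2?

Input shape: (24, 3113)
  -> after fc1: (24, 1692)
Output shape: (24, 70)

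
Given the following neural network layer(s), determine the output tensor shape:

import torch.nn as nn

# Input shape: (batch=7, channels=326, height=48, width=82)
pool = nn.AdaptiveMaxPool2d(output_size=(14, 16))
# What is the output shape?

Input shape: (7, 326, 48, 82)
Output shape: (7, 326, 14, 16)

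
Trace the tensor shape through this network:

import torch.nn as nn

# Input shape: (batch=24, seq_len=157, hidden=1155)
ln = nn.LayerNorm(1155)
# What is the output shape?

Input shape: (24, 157, 1155)
Output shape: (24, 157, 1155)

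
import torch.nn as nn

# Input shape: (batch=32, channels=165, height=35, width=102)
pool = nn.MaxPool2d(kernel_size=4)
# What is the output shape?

Input shape: (32, 165, 35, 102)
Output shape: (32, 165, 8, 25)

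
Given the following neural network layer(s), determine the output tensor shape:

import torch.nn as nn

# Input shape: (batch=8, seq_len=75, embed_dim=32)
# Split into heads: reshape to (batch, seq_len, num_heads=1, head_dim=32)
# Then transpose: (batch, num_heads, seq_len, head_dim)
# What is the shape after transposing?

Input shape: (8, 75, 32)
  -> after reshape: (8, 75, 1, 32)
Output shape: (8, 1, 75, 32)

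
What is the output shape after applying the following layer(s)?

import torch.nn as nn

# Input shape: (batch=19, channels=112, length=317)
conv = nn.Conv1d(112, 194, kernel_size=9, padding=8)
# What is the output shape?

Input shape: (19, 112, 317)
Output shape: (19, 194, 325)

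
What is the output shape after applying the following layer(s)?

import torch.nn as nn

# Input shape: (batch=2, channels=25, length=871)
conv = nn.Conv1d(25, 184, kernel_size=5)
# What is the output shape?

Input shape: (2, 25, 871)
Output shape: (2, 184, 867)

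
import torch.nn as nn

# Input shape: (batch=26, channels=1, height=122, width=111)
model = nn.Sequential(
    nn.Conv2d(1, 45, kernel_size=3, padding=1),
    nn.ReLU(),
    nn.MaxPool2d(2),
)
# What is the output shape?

Input shape: (26, 1, 122, 111)
  -> after Conv2d: (26, 45, 122, 111)
  -> after ReLU: (26, 45, 122, 111)
Output shape: (26, 45, 61, 55)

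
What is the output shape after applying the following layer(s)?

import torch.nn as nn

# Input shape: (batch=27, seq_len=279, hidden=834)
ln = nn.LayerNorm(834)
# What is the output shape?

Input shape: (27, 279, 834)
Output shape: (27, 279, 834)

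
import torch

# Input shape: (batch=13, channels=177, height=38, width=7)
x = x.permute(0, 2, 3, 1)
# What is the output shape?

Input shape: (13, 177, 38, 7)
Output shape: (13, 38, 7, 177)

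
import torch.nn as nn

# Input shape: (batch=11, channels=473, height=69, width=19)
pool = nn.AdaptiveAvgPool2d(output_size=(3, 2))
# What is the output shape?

Input shape: (11, 473, 69, 19)
Output shape: (11, 473, 3, 2)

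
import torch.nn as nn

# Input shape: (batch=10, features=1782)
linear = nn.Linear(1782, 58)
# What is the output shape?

Input shape: (10, 1782)
Output shape: (10, 58)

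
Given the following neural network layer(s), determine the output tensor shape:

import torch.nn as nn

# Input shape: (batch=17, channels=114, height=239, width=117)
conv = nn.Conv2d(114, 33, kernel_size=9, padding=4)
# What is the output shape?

Input shape: (17, 114, 239, 117)
Output shape: (17, 33, 239, 117)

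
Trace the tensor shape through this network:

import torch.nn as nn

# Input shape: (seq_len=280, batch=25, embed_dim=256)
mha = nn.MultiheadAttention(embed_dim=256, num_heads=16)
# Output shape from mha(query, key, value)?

Input shape: (280, 25, 256)
Output shape: (280, 25, 256)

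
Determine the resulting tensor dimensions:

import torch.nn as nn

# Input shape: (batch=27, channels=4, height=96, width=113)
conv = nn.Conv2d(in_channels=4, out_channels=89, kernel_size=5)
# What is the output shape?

Input shape: (27, 4, 96, 113)
Output shape: (27, 89, 92, 109)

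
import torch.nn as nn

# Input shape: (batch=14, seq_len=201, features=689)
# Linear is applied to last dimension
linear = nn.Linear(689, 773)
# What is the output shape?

Input shape: (14, 201, 689)
Output shape: (14, 201, 773)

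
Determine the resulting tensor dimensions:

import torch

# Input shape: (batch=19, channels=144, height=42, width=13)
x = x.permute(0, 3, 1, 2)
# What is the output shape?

Input shape: (19, 144, 42, 13)
Output shape: (19, 13, 144, 42)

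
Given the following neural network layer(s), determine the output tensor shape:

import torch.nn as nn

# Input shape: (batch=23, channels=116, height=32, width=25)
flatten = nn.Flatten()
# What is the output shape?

Input shape: (23, 116, 32, 25)
Output shape: (23, 92800)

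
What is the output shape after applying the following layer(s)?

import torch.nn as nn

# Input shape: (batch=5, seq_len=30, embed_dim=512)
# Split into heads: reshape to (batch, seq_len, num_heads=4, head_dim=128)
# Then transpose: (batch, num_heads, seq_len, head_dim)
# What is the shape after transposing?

Input shape: (5, 30, 512)
  -> after reshape: (5, 30, 4, 128)
Output shape: (5, 4, 30, 128)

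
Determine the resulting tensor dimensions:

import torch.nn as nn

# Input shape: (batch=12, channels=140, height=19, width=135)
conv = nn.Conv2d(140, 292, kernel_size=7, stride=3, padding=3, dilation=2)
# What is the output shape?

Input shape: (12, 140, 19, 135)
Output shape: (12, 292, 5, 43)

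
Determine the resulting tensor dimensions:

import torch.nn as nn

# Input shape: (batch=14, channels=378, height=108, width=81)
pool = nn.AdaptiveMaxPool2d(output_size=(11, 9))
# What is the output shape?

Input shape: (14, 378, 108, 81)
Output shape: (14, 378, 11, 9)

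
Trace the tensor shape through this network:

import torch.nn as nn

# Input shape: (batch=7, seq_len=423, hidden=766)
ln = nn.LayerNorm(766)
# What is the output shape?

Input shape: (7, 423, 766)
Output shape: (7, 423, 766)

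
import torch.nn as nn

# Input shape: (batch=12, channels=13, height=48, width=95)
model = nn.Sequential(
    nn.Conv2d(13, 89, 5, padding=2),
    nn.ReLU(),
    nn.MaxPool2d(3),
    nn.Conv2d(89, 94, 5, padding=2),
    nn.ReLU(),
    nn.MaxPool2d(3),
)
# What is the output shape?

Input shape: (12, 13, 48, 95)
  -> after first Conv2d: (12, 89, 48, 95)
  -> after first MaxPool2d: (12, 89, 16, 31)
  -> after second Conv2d: (12, 94, 16, 31)
Output shape: (12, 94, 5, 10)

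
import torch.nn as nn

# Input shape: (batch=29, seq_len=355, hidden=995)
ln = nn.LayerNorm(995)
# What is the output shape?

Input shape: (29, 355, 995)
Output shape: (29, 355, 995)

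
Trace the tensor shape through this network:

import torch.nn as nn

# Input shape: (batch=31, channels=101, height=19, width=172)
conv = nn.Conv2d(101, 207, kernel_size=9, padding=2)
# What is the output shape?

Input shape: (31, 101, 19, 172)
Output shape: (31, 207, 15, 168)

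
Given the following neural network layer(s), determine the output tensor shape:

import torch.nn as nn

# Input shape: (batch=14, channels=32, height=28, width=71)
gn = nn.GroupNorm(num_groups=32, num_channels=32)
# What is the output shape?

Input shape: (14, 32, 28, 71)
Output shape: (14, 32, 28, 71)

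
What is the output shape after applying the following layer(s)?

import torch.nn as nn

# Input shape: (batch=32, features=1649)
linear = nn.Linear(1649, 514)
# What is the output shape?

Input shape: (32, 1649)
Output shape: (32, 514)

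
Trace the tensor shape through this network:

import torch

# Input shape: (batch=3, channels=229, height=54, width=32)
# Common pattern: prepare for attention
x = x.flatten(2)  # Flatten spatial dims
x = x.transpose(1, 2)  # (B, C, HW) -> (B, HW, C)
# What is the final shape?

Input shape: (3, 229, 54, 32)
  -> after flatten(2): (3, 229, 1728)
Output shape: (3, 1728, 229)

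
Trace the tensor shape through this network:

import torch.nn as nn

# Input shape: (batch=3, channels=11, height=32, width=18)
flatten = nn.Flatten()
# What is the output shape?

Input shape: (3, 11, 32, 18)
Output shape: (3, 6336)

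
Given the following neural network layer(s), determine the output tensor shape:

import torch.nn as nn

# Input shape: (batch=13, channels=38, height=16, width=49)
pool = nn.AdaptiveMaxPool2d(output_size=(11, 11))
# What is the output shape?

Input shape: (13, 38, 16, 49)
Output shape: (13, 38, 11, 11)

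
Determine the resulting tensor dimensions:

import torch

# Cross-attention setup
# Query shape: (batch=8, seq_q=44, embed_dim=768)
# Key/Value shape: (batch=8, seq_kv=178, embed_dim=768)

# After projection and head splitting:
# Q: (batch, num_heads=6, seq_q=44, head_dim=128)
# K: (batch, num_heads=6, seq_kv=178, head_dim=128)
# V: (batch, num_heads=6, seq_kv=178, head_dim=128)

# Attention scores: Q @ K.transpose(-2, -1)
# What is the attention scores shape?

Input shape: (8, 44, 768)
Output shape: (8, 6, 44, 178)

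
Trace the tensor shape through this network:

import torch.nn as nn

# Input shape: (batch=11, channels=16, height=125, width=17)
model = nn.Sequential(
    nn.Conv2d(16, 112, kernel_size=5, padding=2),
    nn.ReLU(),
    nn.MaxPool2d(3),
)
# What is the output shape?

Input shape: (11, 16, 125, 17)
  -> after Conv2d: (11, 112, 125, 17)
  -> after ReLU: (11, 112, 125, 17)
Output shape: (11, 112, 41, 5)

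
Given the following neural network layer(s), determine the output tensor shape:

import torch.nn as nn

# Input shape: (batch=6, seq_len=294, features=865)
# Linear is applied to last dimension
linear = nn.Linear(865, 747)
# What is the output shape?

Input shape: (6, 294, 865)
Output shape: (6, 294, 747)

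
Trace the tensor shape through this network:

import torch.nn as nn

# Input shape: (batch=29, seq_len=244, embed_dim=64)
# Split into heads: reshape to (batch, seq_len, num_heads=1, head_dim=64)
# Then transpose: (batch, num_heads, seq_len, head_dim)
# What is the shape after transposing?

Input shape: (29, 244, 64)
  -> after reshape: (29, 244, 1, 64)
Output shape: (29, 1, 244, 64)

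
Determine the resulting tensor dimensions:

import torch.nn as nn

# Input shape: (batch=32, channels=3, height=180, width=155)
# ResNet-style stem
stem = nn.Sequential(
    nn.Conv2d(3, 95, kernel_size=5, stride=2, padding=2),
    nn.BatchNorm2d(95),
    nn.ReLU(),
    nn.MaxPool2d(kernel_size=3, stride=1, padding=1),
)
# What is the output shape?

Input shape: (32, 3, 180, 155)
  -> after Conv2d 5x5 stride=2: (32, 95, 90, 78)
Output shape: (32, 95, 90, 78)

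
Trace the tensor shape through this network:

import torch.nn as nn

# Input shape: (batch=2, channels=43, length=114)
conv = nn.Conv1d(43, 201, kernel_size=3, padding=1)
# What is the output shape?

Input shape: (2, 43, 114)
Output shape: (2, 201, 114)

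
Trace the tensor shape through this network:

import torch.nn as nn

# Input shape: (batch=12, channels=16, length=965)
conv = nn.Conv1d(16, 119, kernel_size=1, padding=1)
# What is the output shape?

Input shape: (12, 16, 965)
Output shape: (12, 119, 967)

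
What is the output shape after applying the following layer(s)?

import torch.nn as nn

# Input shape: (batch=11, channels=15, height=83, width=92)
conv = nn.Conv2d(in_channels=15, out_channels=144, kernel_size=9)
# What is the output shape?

Input shape: (11, 15, 83, 92)
Output shape: (11, 144, 75, 84)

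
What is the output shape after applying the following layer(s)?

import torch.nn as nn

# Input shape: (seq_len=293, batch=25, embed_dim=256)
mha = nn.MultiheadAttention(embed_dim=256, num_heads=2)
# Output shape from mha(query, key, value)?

Input shape: (293, 25, 256)
Output shape: (293, 25, 256)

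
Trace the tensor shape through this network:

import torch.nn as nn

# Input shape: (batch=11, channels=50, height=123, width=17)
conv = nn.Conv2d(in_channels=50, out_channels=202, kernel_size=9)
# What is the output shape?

Input shape: (11, 50, 123, 17)
Output shape: (11, 202, 115, 9)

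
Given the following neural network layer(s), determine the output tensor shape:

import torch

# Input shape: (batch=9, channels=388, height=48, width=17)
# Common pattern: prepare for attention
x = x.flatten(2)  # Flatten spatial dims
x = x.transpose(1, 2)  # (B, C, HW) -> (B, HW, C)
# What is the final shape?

Input shape: (9, 388, 48, 17)
  -> after flatten(2): (9, 388, 816)
Output shape: (9, 816, 388)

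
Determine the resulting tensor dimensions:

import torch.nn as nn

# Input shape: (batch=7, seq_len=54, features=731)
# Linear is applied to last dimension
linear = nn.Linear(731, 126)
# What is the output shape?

Input shape: (7, 54, 731)
Output shape: (7, 54, 126)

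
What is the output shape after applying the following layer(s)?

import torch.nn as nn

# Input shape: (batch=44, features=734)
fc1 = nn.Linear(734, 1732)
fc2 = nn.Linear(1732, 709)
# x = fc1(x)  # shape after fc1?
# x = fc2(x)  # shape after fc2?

Input shape: (44, 734)
  -> after fc1: (44, 1732)
Output shape: (44, 709)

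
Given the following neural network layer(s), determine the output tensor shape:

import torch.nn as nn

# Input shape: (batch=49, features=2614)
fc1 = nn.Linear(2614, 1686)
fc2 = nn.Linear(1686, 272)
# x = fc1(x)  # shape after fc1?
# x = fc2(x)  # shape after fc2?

Input shape: (49, 2614)
  -> after fc1: (49, 1686)
Output shape: (49, 272)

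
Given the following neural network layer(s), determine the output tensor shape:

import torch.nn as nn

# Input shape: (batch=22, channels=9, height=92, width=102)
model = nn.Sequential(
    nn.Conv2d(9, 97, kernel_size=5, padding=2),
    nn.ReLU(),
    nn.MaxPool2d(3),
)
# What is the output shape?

Input shape: (22, 9, 92, 102)
  -> after Conv2d: (22, 97, 92, 102)
  -> after ReLU: (22, 97, 92, 102)
Output shape: (22, 97, 30, 34)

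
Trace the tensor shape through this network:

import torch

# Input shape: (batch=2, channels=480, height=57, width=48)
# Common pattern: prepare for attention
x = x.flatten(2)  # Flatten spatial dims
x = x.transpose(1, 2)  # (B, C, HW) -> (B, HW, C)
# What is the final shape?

Input shape: (2, 480, 57, 48)
  -> after flatten(2): (2, 480, 2736)
Output shape: (2, 2736, 480)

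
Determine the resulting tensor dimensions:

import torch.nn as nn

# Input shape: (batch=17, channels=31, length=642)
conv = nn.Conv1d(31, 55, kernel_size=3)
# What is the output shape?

Input shape: (17, 31, 642)
Output shape: (17, 55, 640)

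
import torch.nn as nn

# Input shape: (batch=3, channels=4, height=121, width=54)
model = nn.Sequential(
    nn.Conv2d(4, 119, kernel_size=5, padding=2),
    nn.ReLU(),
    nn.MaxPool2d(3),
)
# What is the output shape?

Input shape: (3, 4, 121, 54)
  -> after Conv2d: (3, 119, 121, 54)
  -> after ReLU: (3, 119, 121, 54)
Output shape: (3, 119, 40, 18)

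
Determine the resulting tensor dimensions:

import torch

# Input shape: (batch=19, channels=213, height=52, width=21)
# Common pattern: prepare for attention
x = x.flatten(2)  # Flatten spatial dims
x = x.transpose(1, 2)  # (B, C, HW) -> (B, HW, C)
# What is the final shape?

Input shape: (19, 213, 52, 21)
  -> after flatten(2): (19, 213, 1092)
Output shape: (19, 1092, 213)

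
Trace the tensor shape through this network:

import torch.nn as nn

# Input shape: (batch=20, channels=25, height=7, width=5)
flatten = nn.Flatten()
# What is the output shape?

Input shape: (20, 25, 7, 5)
Output shape: (20, 875)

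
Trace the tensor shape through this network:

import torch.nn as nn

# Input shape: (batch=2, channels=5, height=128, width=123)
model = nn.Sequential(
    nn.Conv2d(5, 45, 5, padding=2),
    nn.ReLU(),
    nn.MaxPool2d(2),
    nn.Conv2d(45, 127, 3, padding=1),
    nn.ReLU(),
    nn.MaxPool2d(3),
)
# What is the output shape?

Input shape: (2, 5, 128, 123)
  -> after first Conv2d: (2, 45, 128, 123)
  -> after first MaxPool2d: (2, 45, 64, 61)
  -> after second Conv2d: (2, 127, 64, 61)
Output shape: (2, 127, 21, 20)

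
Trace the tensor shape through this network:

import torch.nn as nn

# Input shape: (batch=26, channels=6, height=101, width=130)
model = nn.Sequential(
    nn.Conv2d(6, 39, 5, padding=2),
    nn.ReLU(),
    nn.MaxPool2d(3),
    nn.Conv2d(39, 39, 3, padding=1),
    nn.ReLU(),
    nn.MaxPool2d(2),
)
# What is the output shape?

Input shape: (26, 6, 101, 130)
  -> after first Conv2d: (26, 39, 101, 130)
  -> after first MaxPool2d: (26, 39, 33, 43)
  -> after second Conv2d: (26, 39, 33, 43)
Output shape: (26, 39, 16, 21)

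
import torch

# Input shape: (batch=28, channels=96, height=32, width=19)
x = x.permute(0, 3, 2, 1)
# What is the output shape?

Input shape: (28, 96, 32, 19)
Output shape: (28, 19, 32, 96)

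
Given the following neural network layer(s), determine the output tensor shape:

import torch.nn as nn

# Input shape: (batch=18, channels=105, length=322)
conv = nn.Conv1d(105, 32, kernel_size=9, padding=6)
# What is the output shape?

Input shape: (18, 105, 322)
Output shape: (18, 32, 326)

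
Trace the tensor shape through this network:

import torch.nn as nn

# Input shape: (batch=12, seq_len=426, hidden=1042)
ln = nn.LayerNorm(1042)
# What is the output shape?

Input shape: (12, 426, 1042)
Output shape: (12, 426, 1042)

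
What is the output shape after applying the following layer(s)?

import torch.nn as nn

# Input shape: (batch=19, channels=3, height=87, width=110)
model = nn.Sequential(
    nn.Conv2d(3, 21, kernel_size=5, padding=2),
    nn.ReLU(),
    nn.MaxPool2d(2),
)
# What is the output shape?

Input shape: (19, 3, 87, 110)
  -> after Conv2d: (19, 21, 87, 110)
  -> after ReLU: (19, 21, 87, 110)
Output shape: (19, 21, 43, 55)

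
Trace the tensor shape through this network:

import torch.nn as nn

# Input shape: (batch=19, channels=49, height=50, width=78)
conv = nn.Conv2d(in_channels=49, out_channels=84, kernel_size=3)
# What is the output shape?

Input shape: (19, 49, 50, 78)
Output shape: (19, 84, 48, 76)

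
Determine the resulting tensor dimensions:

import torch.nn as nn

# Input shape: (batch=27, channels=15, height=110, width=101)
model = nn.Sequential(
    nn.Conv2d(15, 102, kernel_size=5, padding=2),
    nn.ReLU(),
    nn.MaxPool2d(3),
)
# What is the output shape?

Input shape: (27, 15, 110, 101)
  -> after Conv2d: (27, 102, 110, 101)
  -> after ReLU: (27, 102, 110, 101)
Output shape: (27, 102, 36, 33)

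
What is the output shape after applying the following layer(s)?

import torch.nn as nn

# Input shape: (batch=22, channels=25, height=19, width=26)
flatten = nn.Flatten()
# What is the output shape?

Input shape: (22, 25, 19, 26)
Output shape: (22, 12350)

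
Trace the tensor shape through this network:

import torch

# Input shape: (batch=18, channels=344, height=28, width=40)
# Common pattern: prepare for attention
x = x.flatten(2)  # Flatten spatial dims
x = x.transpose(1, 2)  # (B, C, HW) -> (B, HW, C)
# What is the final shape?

Input shape: (18, 344, 28, 40)
  -> after flatten(2): (18, 344, 1120)
Output shape: (18, 1120, 344)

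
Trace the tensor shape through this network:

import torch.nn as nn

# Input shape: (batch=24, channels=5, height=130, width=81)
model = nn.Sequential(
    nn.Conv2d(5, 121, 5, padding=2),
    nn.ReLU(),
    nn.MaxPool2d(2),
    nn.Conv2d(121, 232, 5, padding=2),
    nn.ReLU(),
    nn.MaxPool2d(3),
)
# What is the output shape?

Input shape: (24, 5, 130, 81)
  -> after first Conv2d: (24, 121, 130, 81)
  -> after first MaxPool2d: (24, 121, 65, 40)
  -> after second Conv2d: (24, 232, 65, 40)
Output shape: (24, 232, 21, 13)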